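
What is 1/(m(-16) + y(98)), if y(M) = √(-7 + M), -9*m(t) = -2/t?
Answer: 72/471743 + 5184*√91/471743 ≈ 0.10498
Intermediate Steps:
m(t) = 2/(9*t) (m(t) = -(-2)/(9*t) = 2/(9*t))
1/(m(-16) + y(98)) = 1/((2/9)/(-16) + √(-7 + 98)) = 1/((2/9)*(-1/16) + √91) = 1/(-1/72 + √91)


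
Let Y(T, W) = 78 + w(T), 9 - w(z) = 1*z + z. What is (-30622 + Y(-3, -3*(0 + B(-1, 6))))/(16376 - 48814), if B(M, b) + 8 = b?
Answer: 30529/32438 ≈ 0.94115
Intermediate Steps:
w(z) = 9 - 2*z (w(z) = 9 - (1*z + z) = 9 - (z + z) = 9 - 2*z)
B(M, b) = -8 + b
Y(T, W) = 87 - 2*T (Y(T, W) = 78 + (9 - 2*T) = 87 - 2*T)
(-30622 + Y(-3, -3*(0 + B(-1, 6))))/(16376 - 48814) = (-30622 + (87 - 2*(-3)))/(16376 - 48814) = (-30622 + (87 + 6))/(-32438) = (-30622 + 93)*(-1/32438) = -30529*(-1/32438) = 30529/32438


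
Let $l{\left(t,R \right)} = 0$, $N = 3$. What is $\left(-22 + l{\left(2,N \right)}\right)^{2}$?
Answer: $484$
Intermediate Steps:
$\left(-22 + l{\left(2,N \right)}\right)^{2} = \left(-22 + 0\right)^{2} = \left(-22\right)^{2} = 484$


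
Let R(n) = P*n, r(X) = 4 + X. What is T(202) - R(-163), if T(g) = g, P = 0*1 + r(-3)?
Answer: 365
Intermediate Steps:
P = 1 (P = 0*1 + (4 - 3) = 0 + 1 = 1)
R(n) = n (R(n) = 1*n = n)
T(202) - R(-163) = 202 - 1*(-163) = 202 + 163 = 365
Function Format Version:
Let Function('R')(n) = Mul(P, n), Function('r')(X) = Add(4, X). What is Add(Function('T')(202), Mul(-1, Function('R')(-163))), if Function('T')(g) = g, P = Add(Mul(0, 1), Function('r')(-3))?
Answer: 365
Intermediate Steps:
P = 1 (P = Add(Mul(0, 1), Add(4, -3)) = Add(0, 1) = 1)
Function('R')(n) = n (Function('R')(n) = Mul(1, n) = n)
Add(Function('T')(202), Mul(-1, Function('R')(-163))) = Add(202, Mul(-1, -163)) = Add(202, 163) = 365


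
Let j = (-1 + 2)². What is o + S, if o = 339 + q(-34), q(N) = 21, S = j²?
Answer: 361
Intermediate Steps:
j = 1 (j = 1² = 1)
S = 1 (S = 1² = 1)
o = 360 (o = 339 + 21 = 360)
o + S = 360 + 1 = 361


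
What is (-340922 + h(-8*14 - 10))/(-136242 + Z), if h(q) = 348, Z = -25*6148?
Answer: 170287/144971 ≈ 1.1746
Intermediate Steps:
Z = -153700
(-340922 + h(-8*14 - 10))/(-136242 + Z) = (-340922 + 348)/(-136242 - 153700) = -340574/(-289942) = -340574*(-1/289942) = 170287/144971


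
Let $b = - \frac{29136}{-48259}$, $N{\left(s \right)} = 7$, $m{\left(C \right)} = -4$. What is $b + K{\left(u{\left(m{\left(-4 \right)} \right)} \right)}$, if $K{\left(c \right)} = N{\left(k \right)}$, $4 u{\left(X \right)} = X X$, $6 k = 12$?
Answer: $\frac{366949}{48259} \approx 7.6037$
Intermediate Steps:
$k = 2$ ($k = \frac{1}{6} \cdot 12 = 2$)
$u{\left(X \right)} = \frac{X^{2}}{4}$ ($u{\left(X \right)} = \frac{X X}{4} = \frac{X^{2}}{4}$)
$b = \frac{29136}{48259}$ ($b = \left(-29136\right) \left(- \frac{1}{48259}\right) = \frac{29136}{48259} \approx 0.60374$)
$K{\left(c \right)} = 7$
$b + K{\left(u{\left(m{\left(-4 \right)} \right)} \right)} = \frac{29136}{48259} + 7 = \frac{366949}{48259}$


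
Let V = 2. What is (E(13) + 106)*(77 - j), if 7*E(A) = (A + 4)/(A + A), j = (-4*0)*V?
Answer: 212399/26 ≈ 8169.2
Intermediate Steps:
j = 0 (j = -4*0*2 = 0*2 = 0)
E(A) = (4 + A)/(14*A) (E(A) = ((A + 4)/(A + A))/7 = ((4 + A)/((2*A)))/7 = ((4 + A)*(1/(2*A)))/7 = ((4 + A)/(2*A))/7 = (4 + A)/(14*A))
(E(13) + 106)*(77 - j) = ((1/14)*(4 + 13)/13 + 106)*(77 - 1*0) = ((1/14)*(1/13)*17 + 106)*(77 + 0) = (17/182 + 106)*77 = (19309/182)*77 = 212399/26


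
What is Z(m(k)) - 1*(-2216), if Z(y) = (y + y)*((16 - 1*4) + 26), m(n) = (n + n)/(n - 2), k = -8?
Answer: 11688/5 ≈ 2337.6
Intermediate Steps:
m(n) = 2*n/(-2 + n) (m(n) = (2*n)/(-2 + n) = 2*n/(-2 + n))
Z(y) = 76*y (Z(y) = (2*y)*((16 - 4) + 26) = (2*y)*(12 + 26) = (2*y)*38 = 76*y)
Z(m(k)) - 1*(-2216) = 76*(2*(-8)/(-2 - 8)) - 1*(-2216) = 76*(2*(-8)/(-10)) + 2216 = 76*(2*(-8)*(-1/10)) + 2216 = 76*(8/5) + 2216 = 608/5 + 2216 = 11688/5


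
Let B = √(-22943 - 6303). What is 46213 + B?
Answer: 46213 + I*√29246 ≈ 46213.0 + 171.01*I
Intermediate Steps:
B = I*√29246 (B = √(-29246) = I*√29246 ≈ 171.01*I)
46213 + B = 46213 + I*√29246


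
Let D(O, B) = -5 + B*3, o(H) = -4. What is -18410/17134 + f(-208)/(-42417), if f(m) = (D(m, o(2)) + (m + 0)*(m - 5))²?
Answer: -16803176255708/363386439 ≈ -46241.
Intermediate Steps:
D(O, B) = -5 + 3*B
f(m) = (-17 + m*(-5 + m))² (f(m) = ((-5 + 3*(-4)) + (m + 0)*(m - 5))² = ((-5 - 12) + m*(-5 + m))² = (-17 + m*(-5 + m))²)
-18410/17134 + f(-208)/(-42417) = -18410/17134 + (17 - 1*(-208)² + 5*(-208))²/(-42417) = -18410*1/17134 + (17 - 1*43264 - 1040)²*(-1/42417) = -9205/8567 + (17 - 43264 - 1040)²*(-1/42417) = -9205/8567 + (-44287)²*(-1/42417) = -9205/8567 + 1961338369*(-1/42417) = -9205/8567 - 1961338369/42417 = -16803176255708/363386439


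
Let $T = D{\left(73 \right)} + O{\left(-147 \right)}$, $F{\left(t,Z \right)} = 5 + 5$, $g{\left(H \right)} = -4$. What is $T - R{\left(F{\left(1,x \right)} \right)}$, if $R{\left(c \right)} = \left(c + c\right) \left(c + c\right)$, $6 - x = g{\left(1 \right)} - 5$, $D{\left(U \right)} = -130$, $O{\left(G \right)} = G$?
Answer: $-677$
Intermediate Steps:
$x = 15$ ($x = 6 - \left(-4 - 5\right) = 6 - -9 = 6 + 9 = 15$)
$F{\left(t,Z \right)} = 10$
$R{\left(c \right)} = 4 c^{2}$ ($R{\left(c \right)} = 2 c 2 c = 4 c^{2}$)
$T = -277$ ($T = -130 - 147 = -277$)
$T - R{\left(F{\left(1,x \right)} \right)} = -277 - 4 \cdot 10^{2} = -277 - 4 \cdot 100 = -277 - 400 = -677$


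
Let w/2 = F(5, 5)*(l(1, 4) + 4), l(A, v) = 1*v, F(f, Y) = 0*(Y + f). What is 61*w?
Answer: 0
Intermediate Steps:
F(f, Y) = 0
l(A, v) = v
w = 0 (w = 2*(0*(4 + 4)) = 2*(0*8) = 2*0 = 0)
61*w = 61*0 = 0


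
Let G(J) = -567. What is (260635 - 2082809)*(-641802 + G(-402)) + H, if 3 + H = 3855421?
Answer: 1170511945624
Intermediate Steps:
H = 3855418 (H = -3 + 3855421 = 3855418)
(260635 - 2082809)*(-641802 + G(-402)) + H = (260635 - 2082809)*(-641802 - 567) + 3855418 = -1822174*(-642369) + 3855418 = 1170508090206 + 3855418 = 1170511945624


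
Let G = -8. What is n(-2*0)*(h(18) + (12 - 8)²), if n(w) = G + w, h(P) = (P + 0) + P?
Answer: -416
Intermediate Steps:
h(P) = 2*P (h(P) = P + P = 2*P)
n(w) = -8 + w
n(-2*0)*(h(18) + (12 - 8)²) = (-8 - 2*0)*(2*18 + (12 - 8)²) = (-8 + 0)*(36 + 4²) = -8*(36 + 16) = -8*52 = -416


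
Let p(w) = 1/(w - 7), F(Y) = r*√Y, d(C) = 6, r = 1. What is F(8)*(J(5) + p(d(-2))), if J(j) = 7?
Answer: 12*√2 ≈ 16.971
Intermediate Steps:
F(Y) = √Y (F(Y) = 1*√Y = √Y)
p(w) = 1/(-7 + w)
F(8)*(J(5) + p(d(-2))) = √8*(7 + 1/(-7 + 6)) = (2*√2)*(7 + 1/(-1)) = (2*√2)*(7 - 1) = (2*√2)*6 = 12*√2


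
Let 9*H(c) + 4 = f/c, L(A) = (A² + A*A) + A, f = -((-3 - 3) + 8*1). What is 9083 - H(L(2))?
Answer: 136252/15 ≈ 9083.5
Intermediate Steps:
f = -2 (f = -(-6 + 8) = -1*2 = -2)
L(A) = A + 2*A² (L(A) = (A² + A²) + A = 2*A² + A = A + 2*A²)
H(c) = -4/9 - 2/(9*c) (H(c) = -4/9 + (-2/c)/9 = -4/9 - 2/(9*c))
9083 - H(L(2)) = 9083 - 2*(-1 - 4*(1 + 2*2))/(9*(2*(1 + 2*2))) = 9083 - 2*(-1 - 4*(1 + 4))/(9*(2*(1 + 4))) = 9083 - 2*(-1 - 4*5)/(9*(2*5)) = 9083 - 2*(-1 - 2*10)/(9*10) = 9083 - 2*(-1 - 20)/(9*10) = 9083 - 2*(-21)/(9*10) = 9083 - 1*(-7/15) = 9083 + 7/15 = 136252/15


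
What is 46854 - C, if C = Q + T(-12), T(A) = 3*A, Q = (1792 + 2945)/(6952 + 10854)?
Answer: 834918603/17806 ≈ 46890.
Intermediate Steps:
Q = 4737/17806 ≈ 0.26603
C = -636279/17806 (C = 4737/17806 + 3*(-12) = 4737/17806 - 36 = -636279/17806 ≈ -35.734)
46854 - C = 46854 - 1*(-636279/17806) = 46854 + 636279/17806 = 834918603/17806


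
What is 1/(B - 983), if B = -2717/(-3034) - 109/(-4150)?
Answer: -3147775/3091361261 ≈ -0.0010182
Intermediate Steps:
B = 2901564/3147775 (B = -2717*(-1/3034) - 109*(-1/4150) = 2717/3034 + 109/4150 = 2901564/3147775 ≈ 0.92178)
1/(B - 983) = 1/(2901564/3147775 - 983) = 1/(-3091361261/3147775) = -3147775/3091361261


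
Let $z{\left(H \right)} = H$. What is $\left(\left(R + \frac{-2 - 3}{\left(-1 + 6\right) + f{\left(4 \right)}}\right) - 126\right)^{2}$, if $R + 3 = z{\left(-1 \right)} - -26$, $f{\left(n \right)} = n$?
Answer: $\frac{885481}{81} \approx 10932.0$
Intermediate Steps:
$R = 22$ ($R = -3 - -25 = -3 + \left(-1 + 26\right) = -3 + 25 = 22$)
$\left(\left(R + \frac{-2 - 3}{\left(-1 + 6\right) + f{\left(4 \right)}}\right) - 126\right)^{2} = \left(\left(22 + \frac{-2 - 3}{\left(-1 + 6\right) + 4}\right) - 126\right)^{2} = \left(\left(22 + \frac{1}{5 + 4} \left(-5\right)\right) - 126\right)^{2} = \left(\left(22 + \frac{1}{9} \left(-5\right)\right) - 126\right)^{2} = \left(\left(22 - \frac{5}{9}\right) - 126\right)^{2} = \left(\frac{193}{9} - 126\right)^{2} = \left(- \frac{941}{9}\right)^{2} = \frac{885481}{81}$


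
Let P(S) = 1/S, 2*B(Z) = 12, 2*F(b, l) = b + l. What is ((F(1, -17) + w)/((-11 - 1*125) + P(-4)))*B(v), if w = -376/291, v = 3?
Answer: 21632/52865 ≈ 0.40919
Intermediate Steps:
F(b, l) = b/2 + l/2 (F(b, l) = (b + l)/2 = b/2 + l/2)
w = -376/291 (w = -376*1/291 = -376/291 ≈ -1.2921)
B(Z) = 6 (B(Z) = (½)*12 = 6)
((F(1, -17) + w)/((-11 - 1*125) + P(-4)))*B(v) = ((((½)*1 + (½)*(-17)) - 376/291)/((-11 - 1*125) + 1/(-4)))*6 = (((½ - 17/2) - 376/291)/((-11 - 125) - ¼))*6 = ((-8 - 376/291)/(-136 - ¼))*6 = -2704/(291*(-545/4))*6 = -2704/291*(-4/545)*6 = (10816/158595)*6 = 21632/52865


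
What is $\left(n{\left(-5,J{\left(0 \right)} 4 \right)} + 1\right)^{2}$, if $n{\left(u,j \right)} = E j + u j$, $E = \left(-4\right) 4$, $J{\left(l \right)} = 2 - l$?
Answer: $27889$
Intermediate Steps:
$E = -16$
$n{\left(u,j \right)} = - 16 j + j u$ ($n{\left(u,j \right)} = - 16 j + u j = - 16 j + j u$)
$\left(n{\left(-5,J{\left(0 \right)} 4 \right)} + 1\right)^{2} = \left(\left(2 - 0\right) 4 \left(-16 - 5\right) + 1\right)^{2} = \left(\left(2 + 0\right) 4 \left(-21\right) + 1\right)^{2} = \left(2 \cdot 4 \left(-21\right) + 1\right)^{2} = \left(8 \left(-21\right) + 1\right)^{2} = \left(-168 + 1\right)^{2} = \left(-167\right)^{2} = 27889$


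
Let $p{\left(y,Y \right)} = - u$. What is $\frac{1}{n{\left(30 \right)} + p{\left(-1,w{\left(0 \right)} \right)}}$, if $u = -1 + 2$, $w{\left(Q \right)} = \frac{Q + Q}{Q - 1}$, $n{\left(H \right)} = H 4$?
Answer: $\frac{1}{119} \approx 0.0084034$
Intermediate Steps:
$n{\left(H \right)} = 4 H$
$w{\left(Q \right)} = \frac{2 Q}{-1 + Q}$
$u = 1$
$p{\left(y,Y \right)} = -1$ ($p{\left(y,Y \right)} = \left(-1\right) 1 = -1$)
$\frac{1}{n{\left(30 \right)} + p{\left(-1,w{\left(0 \right)} \right)}} = \frac{1}{4 \cdot 30 - 1} = \frac{1}{120 - 1} = \frac{1}{119}$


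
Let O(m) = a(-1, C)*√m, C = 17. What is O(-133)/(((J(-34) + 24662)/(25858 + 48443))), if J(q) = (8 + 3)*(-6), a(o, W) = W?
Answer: 1263117*I*√133/24596 ≈ 592.25*I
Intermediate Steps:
J(q) = -66 (J(q) = 11*(-6) = -66)
O(m) = 17*√m
O(-133)/(((J(-34) + 24662)/(25858 + 48443))) = (17*√(-133))/(((-66 + 24662)/(25858 + 48443))) = (17*(I*√133))/((24596/74301)) = (17*I*√133)/((24596*(1/74301))) = (17*I*√133)/(24596/74301) = (17*I*√133)*(74301/24596) = 1263117*I*√133/24596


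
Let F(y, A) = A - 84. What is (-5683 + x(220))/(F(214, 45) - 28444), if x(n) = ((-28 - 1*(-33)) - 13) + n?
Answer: 5471/28483 ≈ 0.19208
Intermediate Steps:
F(y, A) = -84 + A
x(n) = -8 + n (x(n) = ((-28 + 33) - 13) + n = (5 - 13) + n = -8 + n)
(-5683 + x(220))/(F(214, 45) - 28444) = (-5683 + (-8 + 220))/((-84 + 45) - 28444) = (-5683 + 212)/(-39 - 28444) = -5471/(-28483) = -5471*(-1/28483) = 5471/28483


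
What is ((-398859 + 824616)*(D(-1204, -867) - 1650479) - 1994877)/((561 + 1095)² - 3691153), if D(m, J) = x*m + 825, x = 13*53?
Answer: 1055543006847/948817 ≈ 1.1125e+6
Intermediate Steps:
x = 689
D(m, J) = 825 + 689*m (D(m, J) = 689*m + 825 = 825 + 689*m)
((-398859 + 824616)*(D(-1204, -867) - 1650479) - 1994877)/((561 + 1095)² - 3691153) = ((-398859 + 824616)*((825 + 689*(-1204)) - 1650479) - 1994877)/((561 + 1095)² - 3691153) = (425757*((825 - 829556) - 1650479) - 1994877)/(1656² - 3691153) = (425757*(-828731 - 1650479) - 1994877)/(2742336 - 3691153) = (425757*(-2479210) - 1994877)/(-948817) = (-1055541011970 - 1994877)*(-1/948817) = -1055543006847*(-1/948817) = 1055543006847/948817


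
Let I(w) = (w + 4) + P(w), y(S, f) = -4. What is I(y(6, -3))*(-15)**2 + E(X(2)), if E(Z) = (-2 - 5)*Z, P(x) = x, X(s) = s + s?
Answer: -928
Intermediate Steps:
X(s) = 2*s
E(Z) = -7*Z
I(w) = 4 + 2*w (I(w) = (w + 4) + w = (4 + w) + w = 4 + 2*w)
I(y(6, -3))*(-15)**2 + E(X(2)) = (4 + 2*(-4))*(-15)**2 - 14*2 = (4 - 8)*225 - 7*4 = -4*225 - 28 = -900 - 28 = -928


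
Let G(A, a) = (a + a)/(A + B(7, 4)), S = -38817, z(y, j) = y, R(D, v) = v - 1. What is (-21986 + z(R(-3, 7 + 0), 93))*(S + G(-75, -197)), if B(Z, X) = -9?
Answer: 2559283690/3 ≈ 8.5309e+8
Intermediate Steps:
R(D, v) = -1 + v
G(A, a) = 2*a/(-9 + A) (G(A, a) = (a + a)/(A - 9) = (2*a)/(-9 + A) = 2*a/(-9 + A))
(-21986 + z(R(-3, 7 + 0), 93))*(S + G(-75, -197)) = (-21986 + (-1 + (7 + 0)))*(-38817 + 2*(-197)/(-9 - 75)) = (-21986 + (-1 + 7))*(-38817 + 2*(-197)/(-84)) = (-21986 + 6)*(-38817 + 2*(-197)*(-1/84)) = -21980*(-38817 + 197/42) = -21980*(-1630117/42) = 2559283690/3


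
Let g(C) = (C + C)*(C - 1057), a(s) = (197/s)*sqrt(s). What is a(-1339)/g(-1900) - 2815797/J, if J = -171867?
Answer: 938599/57289 - 197*I*sqrt(1339)/15045807400 ≈ 16.384 - 4.7912e-7*I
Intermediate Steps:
a(s) = 197/sqrt(s)
g(C) = 2*C*(-1057 + C) (g(C) = (2*C)*(-1057 + C) = 2*C*(-1057 + C))
a(-1339)/g(-1900) - 2815797/J = (197/sqrt(-1339))/((2*(-1900)*(-1057 - 1900))) - 2815797/(-171867) = (197*(-I*sqrt(1339)/1339))/((2*(-1900)*(-2957))) - 2815797*(-1/171867) = -197*I*sqrt(1339)/1339/11236600 + 938599/57289 = -197*I*sqrt(1339)/1339*(1/11236600) + 938599/57289 = -197*I*sqrt(1339)/15045807400 + 938599/57289 = 938599/57289 - 197*I*sqrt(1339)/15045807400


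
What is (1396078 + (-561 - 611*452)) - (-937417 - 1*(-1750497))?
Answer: 306265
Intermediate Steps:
(1396078 + (-561 - 611*452)) - (-937417 - 1*(-1750497)) = (1396078 + (-561 - 276172)) - (-937417 + 1750497) = (1396078 - 276733) - 1*813080 = 1119345 - 813080 = 306265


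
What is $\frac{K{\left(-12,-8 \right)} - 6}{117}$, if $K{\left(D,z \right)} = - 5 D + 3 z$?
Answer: $\frac{10}{39} \approx 0.25641$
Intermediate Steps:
$\frac{K{\left(-12,-8 \right)} - 6}{117} = \frac{\left(\left(-5\right) \left(-12\right) + 3 \left(-8\right)\right) - 6}{117} = \frac{\left(60 - 24\right) - 6}{117} = \frac{36 - 6}{117} = \frac{1}{117} \cdot 30 = \frac{10}{39}$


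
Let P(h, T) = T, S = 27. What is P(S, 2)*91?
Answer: 182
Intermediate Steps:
P(S, 2)*91 = 2*91 = 182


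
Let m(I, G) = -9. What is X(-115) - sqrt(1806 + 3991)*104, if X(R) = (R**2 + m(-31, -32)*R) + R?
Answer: 14145 - 104*sqrt(5797) ≈ 6226.6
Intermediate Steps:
X(R) = R**2 - 8*R (X(R) = (R**2 - 9*R) + R = R**2 - 8*R)
X(-115) - sqrt(1806 + 3991)*104 = -115*(-8 - 115) - sqrt(1806 + 3991)*104 = -115*(-123) - sqrt(5797)*104 = 14145 - 104*sqrt(5797)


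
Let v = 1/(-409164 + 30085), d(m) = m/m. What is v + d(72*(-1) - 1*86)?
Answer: 379078/379079 ≈ 1.0000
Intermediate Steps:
d(m) = 1
v = -1/379079 (v = 1/(-379079) = -1/379079 ≈ -2.6380e-6)
v + d(72*(-1) - 1*86) = -1/379079 + 1 = 379078/379079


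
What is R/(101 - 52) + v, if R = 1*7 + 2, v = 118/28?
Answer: 431/98 ≈ 4.3980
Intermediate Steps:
v = 59/14 (v = 118*(1/28) = 59/14 ≈ 4.2143)
R = 9 (R = 7 + 2 = 9)
R/(101 - 52) + v = 9/(101 - 52) + 59/14 = 9/49 + 59/14 = 431/98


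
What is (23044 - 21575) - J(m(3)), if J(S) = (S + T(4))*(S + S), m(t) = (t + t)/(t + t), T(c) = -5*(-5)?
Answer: 1417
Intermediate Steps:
T(c) = 25
m(t) = 1 (m(t) = (2*t)/((2*t)) = (2*t)*(1/(2*t)) = 1)
J(S) = 2*S*(25 + S) (J(S) = (S + 25)*(S + S) = (25 + S)*(2*S) = 2*S*(25 + S))
(23044 - 21575) - J(m(3)) = (23044 - 21575) - 2*(25 + 1) = 1469 - 2*26 = 1469 - 1*52 = 1469 - 52 = 1417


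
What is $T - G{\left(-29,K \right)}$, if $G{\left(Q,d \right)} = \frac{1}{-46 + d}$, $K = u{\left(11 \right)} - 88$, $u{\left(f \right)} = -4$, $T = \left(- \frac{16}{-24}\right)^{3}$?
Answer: $\frac{377}{1242} \approx 0.30354$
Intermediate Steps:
$T = \frac{8}{27}$ ($T = \left(\left(-16\right) \left(- \frac{1}{24}\right)\right)^{3} = \left(\frac{2}{3}\right)^{3} = \frac{8}{27} \approx 0.2963$)
$K = -92$ ($K = -4 - 88 = -92$)
$T - G{\left(-29,K \right)} = \frac{8}{27} - \frac{1}{-46 - 92} = \frac{8}{27} - \frac{1}{-138} = \frac{8}{27} - - \frac{1}{138} = \frac{8}{27} + \frac{1}{138} = \frac{377}{1242}$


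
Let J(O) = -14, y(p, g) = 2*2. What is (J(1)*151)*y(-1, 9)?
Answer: -8456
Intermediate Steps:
y(p, g) = 4
(J(1)*151)*y(-1, 9) = -14*151*4 = -2114*4 = -8456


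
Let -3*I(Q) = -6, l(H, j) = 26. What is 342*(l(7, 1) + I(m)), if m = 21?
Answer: 9576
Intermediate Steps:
I(Q) = 2 (I(Q) = -⅓*(-6) = 2)
342*(l(7, 1) + I(m)) = 342*(26 + 2) = 342*28 = 9576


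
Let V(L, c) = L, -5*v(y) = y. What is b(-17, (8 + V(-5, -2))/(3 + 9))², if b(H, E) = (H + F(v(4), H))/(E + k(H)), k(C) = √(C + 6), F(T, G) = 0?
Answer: 4624/(1 + 4*I*√11)² ≈ -25.829 - 3.9161*I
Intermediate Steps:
v(y) = -y/5
k(C) = √(6 + C)
b(H, E) = H/(E + √(6 + H)) (b(H, E) = (H + 0)/(E + √(6 + H)) = H/(E + √(6 + H)))
b(-17, (8 + V(-5, -2))/(3 + 9))² = (-17/((8 - 5)/(3 + 9) + √(6 - 17)))² = (-17/(3/12 + √(-11)))² = (-17/(3*(1/12) + I*√11))² = (-17/(¼ + I*√11))² = 289/(¼ + I*√11)²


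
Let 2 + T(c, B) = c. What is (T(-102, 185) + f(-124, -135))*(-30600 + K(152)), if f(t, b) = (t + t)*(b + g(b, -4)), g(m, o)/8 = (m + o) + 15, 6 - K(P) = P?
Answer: -8590186432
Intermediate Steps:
T(c, B) = -2 + c
K(P) = 6 - P
g(m, o) = 120 + 8*m + 8*o (g(m, o) = 8*((m + o) + 15) = 8*(15 + m + o) = 120 + 8*m + 8*o)
f(t, b) = 2*t*(88 + 9*b) (f(t, b) = (t + t)*(b + (120 + 8*b + 8*(-4))) = (2*t)*(b + (120 + 8*b - 32)) = (2*t)*(b + (88 + 8*b)) = (2*t)*(88 + 9*b) = 2*t*(88 + 9*b))
(T(-102, 185) + f(-124, -135))*(-30600 + K(152)) = ((-2 - 102) + 2*(-124)*(88 + 9*(-135)))*(-30600 + (6 - 1*152)) = (-104 + 2*(-124)*(88 - 1215))*(-30600 + (6 - 152)) = (-104 + 2*(-124)*(-1127))*(-30600 - 146) = (-104 + 279496)*(-30746) = 279392*(-30746) = -8590186432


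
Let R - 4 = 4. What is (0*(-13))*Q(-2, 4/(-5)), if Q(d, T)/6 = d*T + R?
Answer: 0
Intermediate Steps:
R = 8 (R = 4 + 4 = 8)
Q(d, T) = 48 + 6*T*d (Q(d, T) = 6*(d*T + 8) = 6*(T*d + 8) = 6*(8 + T*d) = 48 + 6*T*d)
(0*(-13))*Q(-2, 4/(-5)) = (0*(-13))*(48 + 6*(4/(-5))*(-2)) = 0*(48 + 6*(4*(-1/5))*(-2)) = 0*(48 + 6*(-4/5)*(-2)) = 0*(48 + 48/5) = 0*(288/5) = 0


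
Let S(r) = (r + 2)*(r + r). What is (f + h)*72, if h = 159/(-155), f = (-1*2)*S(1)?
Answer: -145368/155 ≈ -937.86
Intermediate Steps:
S(r) = 2*r*(2 + r) (S(r) = (2 + r)*(2*r) = 2*r*(2 + r))
f = -12 (f = (-1*2)*(2*1*(2 + 1)) = -4*3 = -2*6 = -12)
h = -159/155 (h = 159*(-1/155) = -159/155 ≈ -1.0258)
(f + h)*72 = (-12 - 159/155)*72 = -2019/155*72 = -145368/155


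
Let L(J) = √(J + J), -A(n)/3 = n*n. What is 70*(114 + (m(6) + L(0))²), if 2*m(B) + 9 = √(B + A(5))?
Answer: 8190 - 315*I*√69 ≈ 8190.0 - 2616.6*I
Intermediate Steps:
A(n) = -3*n² (A(n) = -3*n*n = -3*n²)
L(J) = √2*√J (L(J) = √(2*J) = √2*√J)
m(B) = -9/2 + √(-75 + B)/2 (m(B) = -9/2 + √(B - 3*5²)/2 = -9/2 + √(B - 3*25)/2 = -9/2 + √(B - 75)/2 = -9/2 + √(-75 + B)/2)
70*(114 + (m(6) + L(0))²) = 70*(114 + ((-9/2 + √(-75 + 6)/2) + √2*√0)²) = 70*(114 + ((-9/2 + √(-69)/2) + √2*0)²) = 70*(114 + ((-9/2 + (I*√69)/2) + 0)²) = 70*(114 + ((-9/2 + I*√69/2) + 0)²) = 70*(114 + (-9/2 + I*√69/2)²) = 7980 + 70*(-9/2 + I*√69/2)²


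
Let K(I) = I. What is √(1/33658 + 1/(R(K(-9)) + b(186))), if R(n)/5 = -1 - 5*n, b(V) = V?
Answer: 2*√7273275023/3416287 ≈ 0.049928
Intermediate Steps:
R(n) = -5 - 25*n (R(n) = 5*(-1 - 5*n) = -5 - 25*n)
√(1/33658 + 1/(R(K(-9)) + b(186))) = √(1/33658 + 1/((-5 - 25*(-9)) + 186)) = √(1/33658 + 1/((-5 + 225) + 186)) = √(1/33658 + 1/(220 + 186)) = √(1/33658 + 1/406) = √(8516/3416287) = 2*√7273275023/3416287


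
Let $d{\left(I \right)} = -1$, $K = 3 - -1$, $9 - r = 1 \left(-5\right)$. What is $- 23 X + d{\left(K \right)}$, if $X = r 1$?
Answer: $-323$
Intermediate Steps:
$r = 14$ ($r = 9 - 1 \left(-5\right) = 9 - -5 = 9 + 5 = 14$)
$K = 4$ ($K = 3 + 1 = 4$)
$X = 14$ ($X = 14 \cdot 1 = 14$)
$- 23 X + d{\left(K \right)} = \left(-23\right) 14 - 1 = -322 - 1 = -323$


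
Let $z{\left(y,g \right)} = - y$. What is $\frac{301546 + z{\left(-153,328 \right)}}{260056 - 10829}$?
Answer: $\frac{301699}{249227} \approx 1.2105$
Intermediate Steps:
$\frac{301546 + z{\left(-153,328 \right)}}{260056 - 10829} = \frac{301546 - -153}{260056 - 10829} = \frac{301546 + 153}{249227} = 301699 \cdot \frac{1}{249227} = \frac{301699}{249227}$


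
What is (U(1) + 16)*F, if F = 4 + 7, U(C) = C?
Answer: 187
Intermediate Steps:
F = 11
(U(1) + 16)*F = (1 + 16)*11 = 17*11 = 187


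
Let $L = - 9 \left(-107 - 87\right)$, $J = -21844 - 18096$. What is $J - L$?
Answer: $-41686$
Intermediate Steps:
$J = -39940$ ($J = -21844 - 18096 = -39940$)
$L = 1746$ ($L = \left(-9\right) \left(-194\right) = 1746$)
$J - L = -39940 - 1746 = -41686$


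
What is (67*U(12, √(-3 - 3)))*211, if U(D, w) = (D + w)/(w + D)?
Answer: 14137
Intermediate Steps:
U(D, w) = 1 (U(D, w) = (D + w)/(D + w) = 1)
(67*U(12, √(-3 - 3)))*211 = (67*1)*211 = 67*211 = 14137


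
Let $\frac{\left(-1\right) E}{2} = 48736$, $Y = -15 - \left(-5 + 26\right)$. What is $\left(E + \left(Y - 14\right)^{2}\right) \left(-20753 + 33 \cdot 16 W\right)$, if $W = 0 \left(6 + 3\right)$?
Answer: $1970953916$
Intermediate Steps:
$Y = -36$ ($Y = -15 - 21 = -36$)
$E = -97472$ ($E = \left(-2\right) 48736 = -97472$)
$W = 0$ ($W = 0 \cdot 9 = 0$)
$\left(E + \left(Y - 14\right)^{2}\right) \left(-20753 + 33 \cdot 16 W\right) = \left(-97472 + \left(-36 - 14\right)^{2}\right) \left(-20753 + 33 \cdot 16 \cdot 0\right) = \left(-97472 + \left(-50\right)^{2}\right) \left(-20753 + 528 \cdot 0\right) = \left(-97472 + 2500\right) \left(-20753 + 0\right) = \left(-94972\right) \left(-20753\right) = 1970953916$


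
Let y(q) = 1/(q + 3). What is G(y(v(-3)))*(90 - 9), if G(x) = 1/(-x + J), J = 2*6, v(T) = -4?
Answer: 81/13 ≈ 6.2308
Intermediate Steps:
J = 12
y(q) = 1/(3 + q)
G(x) = 1/(12 - x) (G(x) = 1/(-x + 12) = 1/(12 - x))
G(y(v(-3)))*(90 - 9) = (-1/(-12 + 1/(3 - 4)))*(90 - 9) = -1/(-12 + 1/(-1))*81 = -1/(-12 - 1)*81 = -1/(-13)*81 = -1*(-1/13)*81 = (1/13)*81 = 81/13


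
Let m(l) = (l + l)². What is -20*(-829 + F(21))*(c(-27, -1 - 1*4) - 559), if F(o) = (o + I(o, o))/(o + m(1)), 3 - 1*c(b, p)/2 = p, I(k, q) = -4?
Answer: -44977776/5 ≈ -8.9956e+6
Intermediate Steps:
m(l) = 4*l² (m(l) = (2*l)² = 4*l²)
c(b, p) = 6 - 2*p
F(o) = (-4 + o)/(4 + o) (F(o) = (o - 4)/(o + 4*1²) = (-4 + o)/(o + 4*1) = (-4 + o)/(o + 4) = (-4 + o)/(4 + o))
-20*(-829 + F(21))*(c(-27, -1 - 1*4) - 559) = -20*(-829 + (-4 + 21)/(4 + 21))*((6 - 2*(-1 - 1*4)) - 559) = -20*(-829 + 17/25)*((6 - 2*(-1 - 4)) - 559) = -20*(-829 + (1/25)*17)*((6 - 2*(-5)) - 559) = -20*(-829 + 17/25)*((6 + 10) - 559) = -(-82832)*(16 - 559)/5 = -(-82832)*(-543)/5 = -20*11244444/25 = -44977776/5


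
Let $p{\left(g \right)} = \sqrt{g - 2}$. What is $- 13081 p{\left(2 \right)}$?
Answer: $0$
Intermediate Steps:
$p{\left(g \right)} = \sqrt{-2 + g}$
$- 13081 p{\left(2 \right)} = - 13081 \sqrt{-2 + 2} = - 13081 \sqrt{0} = \left(-13081\right) 0 = 0$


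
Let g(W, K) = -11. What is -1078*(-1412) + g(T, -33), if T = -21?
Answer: 1522125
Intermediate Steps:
-1078*(-1412) + g(T, -33) = -1078*(-1412) - 11 = 1522136 - 11 = 1522125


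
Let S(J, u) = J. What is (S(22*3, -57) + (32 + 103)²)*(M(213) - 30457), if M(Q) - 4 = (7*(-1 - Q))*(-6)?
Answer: -392616315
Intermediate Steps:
M(Q) = 46 + 42*Q (M(Q) = 4 + (7*(-1 - Q))*(-6) = 4 + (-7 - 7*Q)*(-6) = 4 + (42 + 42*Q) = 46 + 42*Q)
(S(22*3, -57) + (32 + 103)²)*(M(213) - 30457) = (22*3 + (32 + 103)²)*((46 + 42*213) - 30457) = (66 + 135²)*((46 + 8946) - 30457) = (66 + 18225)*(8992 - 30457) = 18291*(-21465) = -392616315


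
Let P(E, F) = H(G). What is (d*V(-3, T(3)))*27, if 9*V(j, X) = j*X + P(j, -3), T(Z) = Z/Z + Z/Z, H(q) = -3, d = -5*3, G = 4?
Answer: 405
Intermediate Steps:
d = -15
P(E, F) = -3
T(Z) = 2 (T(Z) = 1 + 1 = 2)
V(j, X) = -⅓ + X*j/9 (V(j, X) = (j*X - 3)/9 = (X*j - 3)/9 = (-3 + X*j)/9 = -⅓ + X*j/9)
(d*V(-3, T(3)))*27 = -15*(-⅓ + (⅑)*2*(-3))*27 = -15*(-⅓ - ⅔)*27 = -15*(-1)*27 = 15*27 = 405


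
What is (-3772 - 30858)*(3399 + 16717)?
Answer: -696617080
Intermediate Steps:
(-3772 - 30858)*(3399 + 16717) = -34630*20116 = -696617080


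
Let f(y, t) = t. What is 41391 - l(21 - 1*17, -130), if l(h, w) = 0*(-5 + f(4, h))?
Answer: 41391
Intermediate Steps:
l(h, w) = 0 (l(h, w) = 0*(-5 + h) = 0)
41391 - l(21 - 1*17, -130) = 41391 - 1*0 = 41391 + 0 = 41391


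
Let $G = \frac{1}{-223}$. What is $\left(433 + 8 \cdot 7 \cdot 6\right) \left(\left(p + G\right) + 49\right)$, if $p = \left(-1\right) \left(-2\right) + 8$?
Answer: $\frac{10116964}{223} \approx 45368.0$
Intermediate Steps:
$G = - \frac{1}{223} \approx -0.0044843$
$p = 10$ ($p = 2 + 8 = 10$)
$\left(433 + 8 \cdot 7 \cdot 6\right) \left(\left(p + G\right) + 49\right) = \left(433 + 8 \cdot 7 \cdot 6\right) \left(\left(10 - \frac{1}{223}\right) + 49\right) = \left(433 + 56 \cdot 6\right) \left(\frac{2229}{223} + 49\right) = \left(433 + 336\right) \frac{13156}{223} = 769 \cdot \frac{13156}{223} = \frac{10116964}{223}$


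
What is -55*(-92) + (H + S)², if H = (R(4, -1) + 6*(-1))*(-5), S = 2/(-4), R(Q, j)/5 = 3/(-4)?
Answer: 118209/16 ≈ 7388.1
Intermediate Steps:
R(Q, j) = -15/4 (R(Q, j) = 5*(3/(-4)) = 5*(3*(-¼)) = 5*(-¾) = -15/4)
S = -½ (S = 2*(-¼) = -½ ≈ -0.50000)
H = 195/4 (H = (-15/4 + 6*(-1))*(-5) = (-15/4 - 6)*(-5) = -39/4*(-5) = 195/4 ≈ 48.750)
-55*(-92) + (H + S)² = -55*(-92) + (195/4 - ½)² = 5060 + (193/4)² = 5060 + 37249/16 = 118209/16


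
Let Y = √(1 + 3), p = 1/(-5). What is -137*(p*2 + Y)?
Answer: -1096/5 ≈ -219.20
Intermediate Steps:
p = -⅕ (p = 1*(-⅕) = -⅕ ≈ -0.20000)
Y = 2 (Y = √4 = 2)
-137*(p*2 + Y) = -137*(-⅕*2 + 2) = -137*(-⅖ + 2) = -137*8/5 = -1096/5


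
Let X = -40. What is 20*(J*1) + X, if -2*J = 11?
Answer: -150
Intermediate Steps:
J = -11/2 (J = -1/2*11 = -11/2 ≈ -5.5000)
20*(J*1) + X = 20*(-11/2*1) - 40 = 20*(-11/2) - 40 = -110 - 40 = -150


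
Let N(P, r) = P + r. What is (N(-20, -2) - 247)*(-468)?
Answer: 125892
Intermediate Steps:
(N(-20, -2) - 247)*(-468) = ((-20 - 2) - 247)*(-468) = (-22 - 247)*(-468) = -269*(-468) = 125892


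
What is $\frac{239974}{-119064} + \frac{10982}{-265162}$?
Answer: $- \frac{16234886659}{7892812092} \approx -2.0569$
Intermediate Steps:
$\frac{239974}{-119064} + \frac{10982}{-265162} = 239974 \left(- \frac{1}{119064}\right) + 10982 \left(- \frac{1}{265162}\right) = - \frac{119987}{59532} - \frac{5491}{132581} = - \frac{16234886659}{7892812092}$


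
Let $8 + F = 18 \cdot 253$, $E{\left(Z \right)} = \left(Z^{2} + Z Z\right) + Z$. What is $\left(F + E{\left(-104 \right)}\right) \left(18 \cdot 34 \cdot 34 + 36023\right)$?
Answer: $1481811494$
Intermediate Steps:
$E{\left(Z \right)} = Z + 2 Z^{2}$ ($E{\left(Z \right)} = \left(Z^{2} + Z^{2}\right) + Z = 2 Z^{2} + Z = Z + 2 Z^{2}$)
$F = 4546$ ($F = -8 + 18 \cdot 253 = -8 + 4554 = 4546$)
$\left(F + E{\left(-104 \right)}\right) \left(18 \cdot 34 \cdot 34 + 36023\right) = \left(4546 - 104 \left(1 + 2 \left(-104\right)\right)\right) \left(18 \cdot 34 \cdot 34 + 36023\right) = \left(4546 - 104 \left(1 - 208\right)\right) \left(612 \cdot 34 + 36023\right) = \left(4546 - -21528\right) \left(20808 + 36023\right) = \left(4546 + 21528\right) 56831 = 26074 \cdot 56831 = 1481811494$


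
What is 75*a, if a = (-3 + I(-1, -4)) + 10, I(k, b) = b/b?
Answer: 600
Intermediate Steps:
I(k, b) = 1
a = 8 (a = (-3 + 1) + 10 = -2 + 10 = 8)
75*a = 75*8 = 600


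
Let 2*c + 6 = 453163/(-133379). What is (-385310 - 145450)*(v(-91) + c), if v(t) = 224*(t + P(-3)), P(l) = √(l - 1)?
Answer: 1443361617318420/133379 - 237780480*I ≈ 1.0822e+10 - 2.3778e+8*I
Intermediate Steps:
P(l) = √(-1 + l)
c = -1253437/266758 (c = -3 + (453163/(-133379))/2 = -3 + (453163*(-1/133379))/2 = -3 + (½)*(-453163/133379) = -3 - 453163/266758 = -1253437/266758 ≈ -4.6988)
v(t) = 224*t + 448*I (v(t) = 224*(t + √(-1 - 3)) = 224*(t + √(-4)) = 224*(t + 2*I) = 224*t + 448*I)
(-385310 - 145450)*(v(-91) + c) = (-385310 - 145450)*((224*(-91) + 448*I) - 1253437/266758) = -530760*((-20384 + 448*I) - 1253437/266758) = -530760*(-5438848509/266758 + 448*I) = 1443361617318420/133379 - 237780480*I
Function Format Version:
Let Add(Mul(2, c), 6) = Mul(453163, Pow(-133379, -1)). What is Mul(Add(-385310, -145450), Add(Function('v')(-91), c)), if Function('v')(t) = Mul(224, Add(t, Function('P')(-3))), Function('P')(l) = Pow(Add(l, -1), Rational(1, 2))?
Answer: Add(Rational(1443361617318420, 133379), Mul(-237780480, I)) ≈ Add(1.0822e+10, Mul(-2.3778e+8, I))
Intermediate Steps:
Function('P')(l) = Pow(Add(-1, l), Rational(1, 2))
c = Rational(-1253437, 266758) (c = Add(-3, Mul(Rational(1, 2), Mul(453163, Pow(-133379, -1)))) = Add(-3, Mul(Rational(1, 2), Mul(453163, Rational(-1, 133379)))) = Add(-3, Mul(Rational(1, 2), Rational(-453163, 133379))) = Add(-3, Rational(-453163, 266758)) = Rational(-1253437, 266758) ≈ -4.6988)
Function('v')(t) = Add(Mul(224, t), Mul(448, I)) (Function('v')(t) = Mul(224, Add(t, Pow(Add(-1, -3), Rational(1, 2)))) = Mul(224, Add(t, Pow(-4, Rational(1, 2)))) = Mul(224, Add(t, Mul(2, I))) = Add(Mul(224, t), Mul(448, I)))
Mul(Add(-385310, -145450), Add(Function('v')(-91), c)) = Mul(Add(-385310, -145450), Add(Add(Mul(224, -91), Mul(448, I)), Rational(-1253437, 266758))) = Mul(-530760, Add(Add(-20384, Mul(448, I)), Rational(-1253437, 266758))) = Mul(-530760, Add(Rational(-5438848509, 266758), Mul(448, I))) = Add(Rational(1443361617318420, 133379), Mul(-237780480, I))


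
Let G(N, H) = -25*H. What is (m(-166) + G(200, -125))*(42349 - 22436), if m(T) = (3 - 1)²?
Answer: 62307777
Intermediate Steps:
m(T) = 4 (m(T) = 2² = 4)
(m(-166) + G(200, -125))*(42349 - 22436) = (4 - 25*(-125))*(42349 - 22436) = (4 + 3125)*19913 = 3129*19913 = 62307777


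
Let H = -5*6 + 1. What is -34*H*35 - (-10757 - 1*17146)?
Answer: 62413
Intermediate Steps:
H = -29 (H = -30 + 1 = -29)
-34*H*35 - (-10757 - 1*17146) = -34*(-29)*35 - (-10757 - 1*17146) = 986*35 - (-10757 - 17146) = 34510 - 1*(-27903) = 34510 + 27903 = 62413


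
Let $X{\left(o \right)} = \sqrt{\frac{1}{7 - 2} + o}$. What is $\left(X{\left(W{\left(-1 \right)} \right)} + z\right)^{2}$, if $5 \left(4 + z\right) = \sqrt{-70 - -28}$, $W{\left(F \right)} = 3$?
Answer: $\frac{\left(-20 + 4 \sqrt{5} + i \sqrt{42}\right)^{2}}{25} \approx 3.2092 - 5.7319 i$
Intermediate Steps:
$X{\left(o \right)} = \sqrt{\frac{1}{5} + o}$
$z = -4 + \frac{i \sqrt{42}}{5}$ ($z = -4 + \frac{\sqrt{-70 - -28}}{5} = -4 + \frac{\sqrt{-70 + 28}}{5} = -4 + \frac{\sqrt{-42}}{5} = -4 + \frac{i \sqrt{42}}{5} \approx -4.0 + 1.2961 i$)
$\left(X{\left(W{\left(-1 \right)} \right)} + z\right)^{2} = \left(\frac{\sqrt{5 + 25 \cdot 3}}{5} - \left(4 - \frac{i \sqrt{42}}{5}\right)\right)^{2} = \left(\frac{\sqrt{5 + 75}}{5} - \left(4 - \frac{i \sqrt{42}}{5}\right)\right)^{2} = \left(\frac{\sqrt{80}}{5} - \left(4 - \frac{i \sqrt{42}}{5}\right)\right)^{2} = \left(\frac{4 \sqrt{5}}{5} - \left(4 - \frac{i \sqrt{42}}{5}\right)\right)^{2} = \left(-4 + \frac{4 \sqrt{5}}{5} + \frac{i \sqrt{42}}{5}\right)^{2}$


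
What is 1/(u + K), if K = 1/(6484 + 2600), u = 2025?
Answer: 9084/18395101 ≈ 0.00049383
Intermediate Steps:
K = 1/9084 ≈ 0.00011008
1/(u + K) = 1/(2025 + 1/9084) = 1/(18395101/9084) = 9084/18395101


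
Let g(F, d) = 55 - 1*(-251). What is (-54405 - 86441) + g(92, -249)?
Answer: -140540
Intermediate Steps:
g(F, d) = 306 (g(F, d) = 55 + 251 = 306)
(-54405 - 86441) + g(92, -249) = (-54405 - 86441) + 306 = -140846 + 306 = -140540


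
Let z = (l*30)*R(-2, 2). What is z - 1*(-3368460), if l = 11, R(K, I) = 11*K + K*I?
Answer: 3359880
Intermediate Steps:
R(K, I) = 11*K + I*K
z = -8580 (z = (11*30)*(-2*(11 + 2)) = 330*(-2*13) = 330*(-26) = -8580)
z - 1*(-3368460) = -8580 - 1*(-3368460) = -8580 + 3368460 = 3359880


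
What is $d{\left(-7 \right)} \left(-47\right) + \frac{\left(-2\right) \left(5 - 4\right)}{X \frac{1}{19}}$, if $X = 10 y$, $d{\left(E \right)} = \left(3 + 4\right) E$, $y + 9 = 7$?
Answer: $\frac{23049}{10} \approx 2304.9$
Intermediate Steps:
$y = -2$ ($y = -9 + 7 = -2$)
$d{\left(E \right)} = 7 E$
$X = -20$ ($X = 10 \left(-2\right) = -20$)
$d{\left(-7 \right)} \left(-47\right) + \frac{\left(-2\right) \left(5 - 4\right)}{X \frac{1}{19}} = 7 \left(-7\right) \left(-47\right) + \frac{\left(-2\right) \left(5 - 4\right)}{\left(-20\right) \frac{1}{19}} = \left(-49\right) \left(-47\right) + \frac{\left(-2\right) 1}{\left(-20\right) \frac{1}{19}} = 2303 - \frac{2}{- \frac{20}{19}} = 2303 - - \frac{19}{10} = 2303 + \frac{19}{10} = \frac{23049}{10}$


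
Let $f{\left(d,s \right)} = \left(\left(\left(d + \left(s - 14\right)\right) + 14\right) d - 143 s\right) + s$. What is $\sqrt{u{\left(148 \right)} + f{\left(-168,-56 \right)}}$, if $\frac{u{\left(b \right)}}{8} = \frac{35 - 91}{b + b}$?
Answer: $\frac{2 \sqrt{15600606}}{37} \approx 213.5$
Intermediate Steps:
$u{\left(b \right)} = - \frac{224}{b}$ ($u{\left(b \right)} = 8 \frac{35 - 91}{b + b} = 8 \left(- \frac{56}{2 b}\right) = 8 \left(- 56 \frac{1}{2 b}\right) = 8 \left(- \frac{28}{b}\right) = - \frac{224}{b}$)
$f{\left(d,s \right)} = - 142 s + d \left(d + s\right)$ ($f{\left(d,s \right)} = \left(\left(\left(d + \left(-14 + s\right)\right) + 14\right) d - 143 s\right) + s = \left(\left(\left(-14 + d + s\right) + 14\right) d - 143 s\right) + s = \left(\left(d + s\right) d - 143 s\right) + s = \left(d \left(d + s\right) - 143 s\right) + s = \left(- 143 s + d \left(d + s\right)\right) + s = - 142 s + d \left(d + s\right)$)
$\sqrt{u{\left(148 \right)} + f{\left(-168,-56 \right)}} = \sqrt{- \frac{224}{148} - \left(-17360 - 28224\right)} = \sqrt{\left(-224\right) \frac{1}{148} + \left(28224 + 7952 + 9408\right)} = \sqrt{- \frac{56}{37} + 45584} = \sqrt{\frac{1686552}{37}} = \frac{2 \sqrt{15600606}}{37}$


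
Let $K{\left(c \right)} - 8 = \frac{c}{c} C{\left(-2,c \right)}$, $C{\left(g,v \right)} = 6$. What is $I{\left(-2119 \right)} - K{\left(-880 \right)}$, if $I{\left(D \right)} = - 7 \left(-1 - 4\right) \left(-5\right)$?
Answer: $-189$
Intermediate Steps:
$I{\left(D \right)} = -175$ ($I{\left(D \right)} = \left(-7\right) \left(-5\right) \left(-5\right) = 35 \left(-5\right) = -175$)
$K{\left(c \right)} = 14$ ($K{\left(c \right)} = 8 + \frac{c}{c} 6 = 8 + 1 \cdot 6 = 8 + 6 = 14$)
$I{\left(-2119 \right)} - K{\left(-880 \right)} = -175 - 14 = -189$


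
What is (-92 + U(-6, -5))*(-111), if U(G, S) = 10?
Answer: 9102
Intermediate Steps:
(-92 + U(-6, -5))*(-111) = (-92 + 10)*(-111) = -82*(-111) = 9102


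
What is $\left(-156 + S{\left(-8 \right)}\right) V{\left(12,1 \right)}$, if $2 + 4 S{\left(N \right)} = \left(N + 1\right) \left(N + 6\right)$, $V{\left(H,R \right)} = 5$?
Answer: $-765$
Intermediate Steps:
$S{\left(N \right)} = - \frac{1}{2} + \frac{\left(1 + N\right) \left(6 + N\right)}{4}$ ($S{\left(N \right)} = - \frac{1}{2} + \frac{\left(N + 1\right) \left(N + 6\right)}{4} = - \frac{1}{2} + \frac{\left(1 + N\right) \left(6 + N\right)}{4}$)
$\left(-156 + S{\left(-8 \right)}\right) V{\left(12,1 \right)} = \left(-156 + \left(1 + \frac{\left(-8\right)^{2}}{4} + \frac{7}{4} \left(-8\right)\right)\right) 5 = \left(-156 + \left(1 + \frac{1}{4} \cdot 64 - 14\right)\right) 5 = \left(-156 + \left(1 + 16 - 14\right)\right) 5 = \left(-156 + 3\right) 5 = \left(-153\right) 5 = -765$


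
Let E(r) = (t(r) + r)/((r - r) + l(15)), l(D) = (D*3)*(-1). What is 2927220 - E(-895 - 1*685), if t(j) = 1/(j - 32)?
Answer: 70779330613/24180 ≈ 2.9272e+6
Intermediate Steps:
t(j) = 1/(-32 + j)
l(D) = -3*D (l(D) = (3*D)*(-1) = -3*D)
E(r) = -r/45 - 1/(45*(-32 + r)) (E(r) = (1/(-32 + r) + r)/((r - r) - 3*15) = (r + 1/(-32 + r))/(0 - 45) = (r + 1/(-32 + r))/(-45) = (r + 1/(-32 + r))*(-1/45) = -r/45 - 1/(45*(-32 + r)))
2927220 - E(-895 - 1*685) = 2927220 - (-1 - (-895 - 1*685)*(-32 + (-895 - 1*685)))/(45*(-32 + (-895 - 1*685))) = 2927220 - (-1 - (-895 - 685)*(-32 + (-895 - 685)))/(45*(-32 + (-895 - 685))) = 2927220 - (-1 - 1*(-1580)*(-32 - 1580))/(45*(-32 - 1580)) = 2927220 - (-1 - 1*(-1580)*(-1612))/(45*(-1612)) = 2927220 - (-1)*(-1 - 2546960)/(45*1612) = 2927220 - (-1)*(-2546961)/(45*1612) = 2927220 - 1*848987/24180 = 2927220 - 848987/24180 = 70779330613/24180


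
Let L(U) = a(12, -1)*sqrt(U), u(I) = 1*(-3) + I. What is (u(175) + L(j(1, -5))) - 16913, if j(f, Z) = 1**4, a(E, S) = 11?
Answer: -16730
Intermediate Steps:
u(I) = -3 + I
j(f, Z) = 1
L(U) = 11*sqrt(U)
(u(175) + L(j(1, -5))) - 16913 = ((-3 + 175) + 11*sqrt(1)) - 16913 = (172 + 11*1) - 16913 = (172 + 11) - 16913 = 183 - 16913 = -16730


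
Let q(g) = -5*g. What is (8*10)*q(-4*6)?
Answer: 9600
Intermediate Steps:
(8*10)*q(-4*6) = (8*10)*(-(-20)*6) = 80*(-5*(-24)) = 80*120 = 9600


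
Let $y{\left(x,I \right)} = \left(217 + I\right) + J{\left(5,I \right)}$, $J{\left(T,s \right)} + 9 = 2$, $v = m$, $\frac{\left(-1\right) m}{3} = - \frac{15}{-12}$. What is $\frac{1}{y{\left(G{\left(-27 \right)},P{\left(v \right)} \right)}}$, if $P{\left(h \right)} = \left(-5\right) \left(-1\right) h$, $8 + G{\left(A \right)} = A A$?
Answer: $\frac{4}{765} \approx 0.0052288$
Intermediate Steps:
$m = - \frac{15}{4}$ ($m = - 3 \left(- \frac{15}{-12}\right) = - 3 \left(\left(-15\right) \left(- \frac{1}{12}\right)\right) = \left(-3\right) \frac{5}{4} = - \frac{15}{4} \approx -3.75$)
$G{\left(A \right)} = -8 + A^{2}$ ($G{\left(A \right)} = -8 + A A = -8 + A^{2}$)
$v = - \frac{15}{4} \approx -3.75$
$J{\left(T,s \right)} = -7$ ($J{\left(T,s \right)} = -9 + 2 = -7$)
$P{\left(h \right)} = 5 h$
$y{\left(x,I \right)} = 210 + I$ ($y{\left(x,I \right)} = \left(217 + I\right) - 7 = 210 + I$)
$\frac{1}{y{\left(G{\left(-27 \right)},P{\left(v \right)} \right)}} = \frac{1}{210 + 5 \left(- \frac{15}{4}\right)} = \frac{1}{210 - \frac{75}{4}} = \frac{1}{\frac{765}{4}} = \frac{4}{765}$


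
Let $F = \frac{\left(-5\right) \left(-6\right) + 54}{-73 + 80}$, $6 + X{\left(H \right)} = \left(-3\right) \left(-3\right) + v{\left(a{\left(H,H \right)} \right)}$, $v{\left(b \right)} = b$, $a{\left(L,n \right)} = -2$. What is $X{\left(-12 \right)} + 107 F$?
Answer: $1285$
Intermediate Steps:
$X{\left(H \right)} = 1$ ($X{\left(H \right)} = -6 - -7 = -6 + \left(9 - 2\right) = -6 + 7 = 1$)
$F = 12$ ($F = \frac{30 + 54}{7} = 84 \cdot \frac{1}{7} = 12$)
$X{\left(-12 \right)} + 107 F = 1 + 107 \cdot 12 = 1 + 1284 = 1285$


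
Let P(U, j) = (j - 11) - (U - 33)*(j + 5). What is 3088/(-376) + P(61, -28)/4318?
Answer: -1638313/202946 ≈ -8.0727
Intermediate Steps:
P(U, j) = -11 + j - (-33 + U)*(5 + j) (P(U, j) = (-11 + j) - (-33 + U)*(5 + j) = -11 + j - (-33 + U)*(5 + j))
3088/(-376) + P(61, -28)/4318 = 3088/(-376) + (154 - 5*61 + 34*(-28) - 1*61*(-28))/4318 = 3088*(-1/376) + (154 - 305 - 952 + 1708)*(1/4318) = -386/47 + 605*(1/4318) = -386/47 + 605/4318 = -1638313/202946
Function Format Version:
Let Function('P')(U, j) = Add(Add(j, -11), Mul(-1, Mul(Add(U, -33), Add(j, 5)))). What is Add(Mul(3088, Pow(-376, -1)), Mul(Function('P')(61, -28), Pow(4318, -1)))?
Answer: Rational(-1638313, 202946) ≈ -8.0727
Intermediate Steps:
Function('P')(U, j) = Add(-11, j, Mul(-1, Add(-33, U), Add(5, j))) (Function('P')(U, j) = Add(Add(-11, j), Mul(-1, Mul(Add(-33, U), Add(5, j)))) = Add(Add(-11, j), Mul(-1, Add(-33, U), Add(5, j))) = Add(-11, j, Mul(-1, Add(-33, U), Add(5, j))))
Add(Mul(3088, Pow(-376, -1)), Mul(Function('P')(61, -28), Pow(4318, -1))) = Add(Mul(3088, Pow(-376, -1)), Mul(Add(154, Mul(-5, 61), Mul(34, -28), Mul(-1, 61, -28)), Pow(4318, -1))) = Add(Mul(3088, Rational(-1, 376)), Mul(Add(154, -305, -952, 1708), Rational(1, 4318))) = Add(Rational(-386, 47), Mul(605, Rational(1, 4318))) = Add(Rational(-386, 47), Rational(605, 4318)) = Rational(-1638313, 202946)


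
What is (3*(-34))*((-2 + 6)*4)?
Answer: -1632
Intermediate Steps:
(3*(-34))*((-2 + 6)*4) = -408*4 = -102*16 = -1632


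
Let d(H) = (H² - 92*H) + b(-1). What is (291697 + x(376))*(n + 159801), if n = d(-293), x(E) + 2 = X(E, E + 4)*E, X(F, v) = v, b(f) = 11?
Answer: 118472532775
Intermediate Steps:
d(H) = 11 + H² - 92*H (d(H) = (H² - 92*H) + 11 = 11 + H² - 92*H)
x(E) = -2 + E*(4 + E) (x(E) = -2 + (E + 4)*E = -2 + (4 + E)*E = -2 + E*(4 + E))
n = 112816 (n = 11 + (-293)² - 92*(-293) = 11 + 85849 + 26956 = 112816)
(291697 + x(376))*(n + 159801) = (291697 + (-2 + 376*(4 + 376)))*(112816 + 159801) = (291697 + (-2 + 376*380))*272617 = (291697 + (-2 + 142880))*272617 = (291697 + 142878)*272617 = 434575*272617 = 118472532775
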